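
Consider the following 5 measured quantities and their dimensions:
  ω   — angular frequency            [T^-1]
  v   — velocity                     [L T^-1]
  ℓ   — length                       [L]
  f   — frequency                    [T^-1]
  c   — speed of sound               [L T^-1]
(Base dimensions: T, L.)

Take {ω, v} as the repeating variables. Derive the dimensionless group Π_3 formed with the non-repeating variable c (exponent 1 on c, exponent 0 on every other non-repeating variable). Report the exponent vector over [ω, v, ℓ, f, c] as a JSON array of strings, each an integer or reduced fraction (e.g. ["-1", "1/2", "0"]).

["0", "-1", "0", "0", "1"]

Write exponents as rows T,L / cols ω,v,ℓ,f,c:
  T: [-1 -1  0 -1 -1]
  L: [ 0  1  1  0  1]
RREF → pivots at {ω,v} ⇒ r = 2
Pivot set = {ω,v}, free = {ℓ,f,c}
RREF:
  r0: [   1    0   -1    1    0]
  r1: [   0    1    1    0    1]
Fix exponent of c at 1, ℓ at 0, f at 0; solve each RREF row for its pivot's exponent:
  r0: exp(ω) + (0)·1 = 0 ⇒ exp(ω) = 0
  r1: exp(v) + (1)·1 = 0 ⇒ exp(v) = -1
Π_3 = v^-1 · c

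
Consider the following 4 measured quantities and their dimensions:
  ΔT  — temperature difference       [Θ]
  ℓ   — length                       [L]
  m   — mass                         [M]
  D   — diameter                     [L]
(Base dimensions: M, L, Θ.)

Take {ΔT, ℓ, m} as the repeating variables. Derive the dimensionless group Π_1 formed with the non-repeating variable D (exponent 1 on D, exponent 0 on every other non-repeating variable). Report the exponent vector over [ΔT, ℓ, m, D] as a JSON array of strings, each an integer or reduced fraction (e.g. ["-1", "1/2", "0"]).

Dimensional matrix (M×L×Θ by ΔT×ℓ×m×D):
  M: [ 0  0  1  0]
  L: [ 0  1  0  1]
  Θ: [ 1  0  0  0]
Echelon form has 3 nonzero rows (pivots: ΔT,ℓ,m)
Pivot set = {ΔT,ℓ,m}, free = {D}
RREF:
  r0: [   1    0    0    0]
  r1: [   0    1    0    1]
  r2: [   0    0    1    0]
Fix exponent of D at 1; solve each RREF row for its pivot's exponent:
  r0: exp(ΔT) + (0)·1 = 0 ⇒ exp(ΔT) = 0
  r1: exp(ℓ) + (1)·1 = 0 ⇒ exp(ℓ) = -1
  r2: exp(m) + (0)·1 = 0 ⇒ exp(m) = 0
Π_1 = ℓ^-1 · D

["0", "-1", "0", "1"]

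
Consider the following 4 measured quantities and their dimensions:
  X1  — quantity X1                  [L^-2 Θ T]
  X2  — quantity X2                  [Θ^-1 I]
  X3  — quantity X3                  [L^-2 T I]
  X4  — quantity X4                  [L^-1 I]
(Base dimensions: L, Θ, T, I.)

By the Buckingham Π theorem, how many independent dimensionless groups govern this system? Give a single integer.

1

Exponent matrix [L,Θ,T,I] × [X1,X2,X3,X4]:
  L: [-2  0 -2 -1]
  Θ: [ 1 -1  0  0]
  T: [ 1  0  1  0]
  I: [ 0  1  1  1]
Row reduction gives pivot columns X1,X2,X4; rank = 3
n=4, r=3 ⇒ 1 dimensionless group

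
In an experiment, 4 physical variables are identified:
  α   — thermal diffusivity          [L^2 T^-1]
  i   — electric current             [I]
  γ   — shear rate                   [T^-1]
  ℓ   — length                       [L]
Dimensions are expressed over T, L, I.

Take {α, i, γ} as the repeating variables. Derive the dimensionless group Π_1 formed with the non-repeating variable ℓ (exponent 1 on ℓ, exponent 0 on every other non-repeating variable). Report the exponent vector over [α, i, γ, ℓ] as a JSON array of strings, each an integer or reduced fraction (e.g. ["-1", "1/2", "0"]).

["-1/2", "0", "1/2", "1"]

Exponent matrix [T,L,I] × [α,i,γ,ℓ]:
  T: [-1  0 -1  0]
  L: [ 2  0  0  1]
  I: [ 0  1  0  0]
Row reduction gives pivot columns α,i,γ; rank = 3
Repeat: α,i,γ; free: ℓ
RREF:
  r0: [   1    0    0  1/2]
  r1: [   0    1    0    0]
  r2: [   0    0    1 -1/2]
Fix exponent of ℓ at 1; solve each RREF row for its pivot's exponent:
  r0: exp(α) + (1/2)·1 = 0 ⇒ exp(α) = -1/2
  r1: exp(i) + (0)·1 = 0 ⇒ exp(i) = 0
  r2: exp(γ) + (-1/2)·1 = 0 ⇒ exp(γ) = 1/2
Π_1 = α^(-1/2) · γ^(1/2) · ℓ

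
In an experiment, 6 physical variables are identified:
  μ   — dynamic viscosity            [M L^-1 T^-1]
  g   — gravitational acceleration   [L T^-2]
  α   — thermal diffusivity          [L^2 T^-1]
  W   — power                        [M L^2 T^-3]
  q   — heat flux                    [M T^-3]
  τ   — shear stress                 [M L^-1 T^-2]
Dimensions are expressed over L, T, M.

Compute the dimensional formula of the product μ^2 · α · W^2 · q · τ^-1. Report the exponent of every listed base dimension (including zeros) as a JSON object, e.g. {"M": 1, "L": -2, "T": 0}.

{"L": 5, "T": -10, "M": 4}

Write exponents as rows L,T,M / cols μ,g,α,W,q,τ:
  L: [-1  1  2  2  0 -1]
  T: [-1 -2 -1 -3 -3 -2]
  M: [ 1  0  0  1  1  1]
  [L]: (2)·-1+(1)·2+(2)·2+(1)·0+(-1)·-1 = 5
  [T]: (2)·-1+(1)·-1+(2)·-3+(1)·-3+(-1)·-2 = -10
  [M]: (2)·1+(1)·0+(2)·1+(1)·1+(-1)·1 = 4
⇒ L^5 T^-10 M^4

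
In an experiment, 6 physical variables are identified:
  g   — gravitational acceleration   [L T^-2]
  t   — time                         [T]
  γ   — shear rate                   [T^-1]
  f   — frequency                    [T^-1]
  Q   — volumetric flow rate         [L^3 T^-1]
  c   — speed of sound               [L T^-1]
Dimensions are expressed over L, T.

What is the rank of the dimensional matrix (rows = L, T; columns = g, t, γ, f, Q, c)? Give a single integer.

2

Write exponents as rows L,T / cols g,t,γ,f,Q,c:
  L: [ 1  0  0  0  3  1]
  T: [-2  1 -1 -1 -1 -1]
Echelon form has 2 nonzero rows (pivots: g,t)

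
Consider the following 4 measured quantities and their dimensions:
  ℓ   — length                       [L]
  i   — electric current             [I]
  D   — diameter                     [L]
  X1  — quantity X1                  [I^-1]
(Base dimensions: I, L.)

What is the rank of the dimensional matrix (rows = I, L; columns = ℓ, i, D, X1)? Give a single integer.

2

Exponent matrix [I,L] × [ℓ,i,D,X1]:
  I: [ 0  1  0 -1]
  L: [ 1  0  1  0]
RREF → pivots at {ℓ,i} ⇒ r = 2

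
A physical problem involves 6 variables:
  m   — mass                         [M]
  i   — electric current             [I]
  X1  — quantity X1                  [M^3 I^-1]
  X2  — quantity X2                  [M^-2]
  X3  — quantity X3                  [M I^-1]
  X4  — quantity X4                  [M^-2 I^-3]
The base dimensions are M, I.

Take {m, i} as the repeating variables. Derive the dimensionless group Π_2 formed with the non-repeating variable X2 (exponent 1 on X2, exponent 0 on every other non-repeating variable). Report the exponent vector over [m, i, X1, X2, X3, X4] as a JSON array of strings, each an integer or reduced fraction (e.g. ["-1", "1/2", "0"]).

["2", "0", "0", "1", "0", "0"]

Write exponents as rows M,I / cols m,i,X1,X2,X3,X4:
  M: [ 1  0  3 -2  1 -2]
  I: [ 0  1 -1  0 -1 -3]
RREF → pivots at {m,i} ⇒ r = 2
Repeat: m,i; free: X1,X2,X3,X4
RREF:
  r0: [   1    0    3   -2    1   -2]
  r1: [   0    1   -1    0   -1   -3]
Fix exponent of X2 at 1, X1 at 0, X3 at 0, X4 at 0; solve each RREF row for its pivot's exponent:
  r0: exp(m) + (-2)·1 = 0 ⇒ exp(m) = 2
  r1: exp(i) + (0)·1 = 0 ⇒ exp(i) = 0
Π_2 = m^2 · X2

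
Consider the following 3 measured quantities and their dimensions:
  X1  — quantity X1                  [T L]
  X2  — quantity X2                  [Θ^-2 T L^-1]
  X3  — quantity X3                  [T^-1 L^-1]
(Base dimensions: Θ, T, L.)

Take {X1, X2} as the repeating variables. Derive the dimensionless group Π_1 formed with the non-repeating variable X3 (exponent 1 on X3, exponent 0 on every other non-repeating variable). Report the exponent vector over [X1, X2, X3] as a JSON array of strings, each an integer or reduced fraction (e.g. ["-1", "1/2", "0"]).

["1", "0", "1"]

Exponent matrix [Θ,T,L] × [X1,X2,X3]:
  Θ: [ 0 -2  0]
  T: [ 1  1 -1]
  L: [ 1 -1 -1]
Echelon form has 2 nonzero rows (pivots: X1,X2)
Pivot set = {X1,X2}, free = {X3}
RREF:
  r0: [   1    0   -1]
  r1: [   0    1    0]
  r2: [   0    0    0]
Fix exponent of X3 at 1; solve each RREF row for its pivot's exponent:
  r0: exp(X1) + (-1)·1 = 0 ⇒ exp(X1) = 1
  r1: exp(X2) + (0)·1 = 0 ⇒ exp(X2) = 0
Π_1 = X1 · X3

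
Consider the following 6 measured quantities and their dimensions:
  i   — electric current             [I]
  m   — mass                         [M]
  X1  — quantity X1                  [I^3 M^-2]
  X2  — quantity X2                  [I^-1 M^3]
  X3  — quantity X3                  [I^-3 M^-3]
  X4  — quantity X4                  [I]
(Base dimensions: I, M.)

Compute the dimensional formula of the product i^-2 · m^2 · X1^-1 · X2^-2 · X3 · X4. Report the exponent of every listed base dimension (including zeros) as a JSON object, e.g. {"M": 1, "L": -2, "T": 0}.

Write exponents as rows I,M / cols i,m,X1,X2,X3,X4:
  I: [ 1  0  3 -1 -3  1]
  M: [ 0  1 -2  3 -3  0]
  [I]: (-2)·1+(2)·0+(-1)·3+(-2)·-1+(1)·-3+(1)·1 = -5
  [M]: (-2)·0+(2)·1+(-1)·-2+(-2)·3+(1)·-3+(1)·0 = -5
⇒ I^-5 M^-5

{"I": -5, "M": -5}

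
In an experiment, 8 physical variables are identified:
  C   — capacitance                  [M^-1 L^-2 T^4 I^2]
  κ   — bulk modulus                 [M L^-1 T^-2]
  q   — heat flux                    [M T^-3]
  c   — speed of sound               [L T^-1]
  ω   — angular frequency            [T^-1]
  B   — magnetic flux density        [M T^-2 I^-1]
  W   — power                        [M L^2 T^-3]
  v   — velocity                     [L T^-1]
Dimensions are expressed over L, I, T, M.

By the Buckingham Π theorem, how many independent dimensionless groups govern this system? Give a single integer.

Write exponents as rows L,I,T,M / cols C,κ,q,c,ω,B,W,v:
  L: [-2 -1  0  1  0  0  2  1]
  I: [ 2  0  0  0  0 -1  0  0]
  T: [ 4 -2 -3 -1 -1 -2 -3 -1]
  M: [-1  1  1  0  0  1  1  0]
RREF → pivots at {C,κ,q,ω} ⇒ r = 4
Π count = n − r = 8 − 4 = 4

4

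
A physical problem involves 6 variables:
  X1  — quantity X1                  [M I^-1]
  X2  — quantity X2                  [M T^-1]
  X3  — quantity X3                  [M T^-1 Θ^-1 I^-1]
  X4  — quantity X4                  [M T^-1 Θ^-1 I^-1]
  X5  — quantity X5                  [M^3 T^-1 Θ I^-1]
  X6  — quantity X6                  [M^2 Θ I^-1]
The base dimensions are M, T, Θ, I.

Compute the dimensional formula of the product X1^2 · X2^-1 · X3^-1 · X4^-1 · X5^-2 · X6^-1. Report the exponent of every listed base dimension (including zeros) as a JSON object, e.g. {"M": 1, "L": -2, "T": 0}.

Exponent matrix [M,T,Θ,I] × [X1,X2,X3,X4,X5,X6]:
  M: [ 1  1  1  1  3  2]
  T: [ 0 -1 -1 -1 -1  0]
  Θ: [ 0  0 -1 -1  1  1]
  I: [-1  0 -1 -1 -1 -1]
  [M]: (2)·1+(-1)·1+(-1)·1+(-1)·1+(-2)·3+(-1)·2 = -9
  [T]: (2)·0+(-1)·-1+(-1)·-1+(-1)·-1+(-2)·-1+(-1)·0 = 5
  [Θ]: (2)·0+(-1)·0+(-1)·-1+(-1)·-1+(-2)·1+(-1)·1 = -1
  [I]: (2)·-1+(-1)·0+(-1)·-1+(-1)·-1+(-2)·-1+(-1)·-1 = 3
⇒ M^-9 T^5 Θ^-1 I^3

{"M": -9, "T": 5, "Θ": -1, "I": 3}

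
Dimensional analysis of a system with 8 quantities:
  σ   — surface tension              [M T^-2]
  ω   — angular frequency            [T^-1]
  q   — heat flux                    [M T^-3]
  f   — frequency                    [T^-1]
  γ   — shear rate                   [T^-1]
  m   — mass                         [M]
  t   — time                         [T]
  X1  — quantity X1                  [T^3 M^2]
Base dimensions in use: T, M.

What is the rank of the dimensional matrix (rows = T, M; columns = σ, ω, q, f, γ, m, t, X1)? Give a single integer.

Exponent matrix [T,M] × [σ,ω,q,f,γ,m,t,X1]:
  T: [-2 -1 -3 -1 -1  0  1  3]
  M: [ 1  0  1  0  0  1  0  2]
Row reduction gives pivot columns σ,ω; rank = 2

2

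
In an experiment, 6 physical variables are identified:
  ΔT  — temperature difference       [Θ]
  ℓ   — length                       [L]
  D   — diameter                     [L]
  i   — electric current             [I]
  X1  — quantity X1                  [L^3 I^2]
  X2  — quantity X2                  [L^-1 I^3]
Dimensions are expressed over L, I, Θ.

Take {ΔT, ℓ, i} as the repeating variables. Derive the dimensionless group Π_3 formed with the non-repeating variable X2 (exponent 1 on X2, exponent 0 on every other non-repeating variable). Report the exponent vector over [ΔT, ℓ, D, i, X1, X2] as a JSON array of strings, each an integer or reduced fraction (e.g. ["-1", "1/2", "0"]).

["0", "1", "0", "-3", "0", "1"]

Exponent matrix [L,I,Θ] × [ΔT,ℓ,D,i,X1,X2]:
  L: [ 0  1  1  0  3 -1]
  I: [ 0  0  0  1  2  3]
  Θ: [ 1  0  0  0  0  0]
Row reduction gives pivot columns ΔT,ℓ,i; rank = 3
Pivot set = {ΔT,ℓ,i}, free = {D,X1,X2}
RREF:
  r0: [   1    0    0    0    0    0]
  r1: [   0    1    1    0    3   -1]
  r2: [   0    0    0    1    2    3]
Fix exponent of X2 at 1, D at 0, X1 at 0; solve each RREF row for its pivot's exponent:
  r0: exp(ΔT) + (0)·1 = 0 ⇒ exp(ΔT) = 0
  r1: exp(ℓ) + (-1)·1 = 0 ⇒ exp(ℓ) = 1
  r2: exp(i) + (3)·1 = 0 ⇒ exp(i) = -3
Π_3 = ℓ · i^-3 · X2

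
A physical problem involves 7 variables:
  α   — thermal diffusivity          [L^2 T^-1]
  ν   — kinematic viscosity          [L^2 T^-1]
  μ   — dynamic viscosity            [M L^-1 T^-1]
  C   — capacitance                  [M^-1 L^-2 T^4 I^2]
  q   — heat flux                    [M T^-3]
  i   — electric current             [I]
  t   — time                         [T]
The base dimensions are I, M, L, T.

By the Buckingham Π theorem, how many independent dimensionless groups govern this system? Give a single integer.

3

Exponent matrix [I,M,L,T] × [α,ν,μ,C,q,i,t]:
  I: [ 0  0  0  2  0  1  0]
  M: [ 0  0  1 -1  1  0  0]
  L: [ 2  2 -1 -2  0  0  0]
  T: [-1 -1 -1  4 -3  0  1]
Row reduction gives pivot columns α,μ,C,q; rank = 4
Π count = n − r = 7 − 4 = 3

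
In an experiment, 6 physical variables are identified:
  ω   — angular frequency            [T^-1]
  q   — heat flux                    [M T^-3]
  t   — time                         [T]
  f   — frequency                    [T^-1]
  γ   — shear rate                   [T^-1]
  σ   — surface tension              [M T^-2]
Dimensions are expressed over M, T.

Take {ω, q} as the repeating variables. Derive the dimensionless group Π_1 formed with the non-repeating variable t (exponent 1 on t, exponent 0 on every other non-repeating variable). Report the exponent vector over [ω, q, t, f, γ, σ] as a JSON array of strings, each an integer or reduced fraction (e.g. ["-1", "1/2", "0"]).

["1", "0", "1", "0", "0", "0"]

Write exponents as rows M,T / cols ω,q,t,f,γ,σ:
  M: [ 0  1  0  0  0  1]
  T: [-1 -3  1 -1 -1 -2]
Row reduction gives pivot columns ω,q; rank = 2
Repeat: ω,q; free: t,f,γ,σ
RREF:
  r0: [   1    0   -1    1    1   -1]
  r1: [   0    1    0    0    0    1]
Fix exponent of t at 1, f at 0, γ at 0, σ at 0; solve each RREF row for its pivot's exponent:
  r0: exp(ω) + (-1)·1 = 0 ⇒ exp(ω) = 1
  r1: exp(q) + (0)·1 = 0 ⇒ exp(q) = 0
Π_1 = ω · t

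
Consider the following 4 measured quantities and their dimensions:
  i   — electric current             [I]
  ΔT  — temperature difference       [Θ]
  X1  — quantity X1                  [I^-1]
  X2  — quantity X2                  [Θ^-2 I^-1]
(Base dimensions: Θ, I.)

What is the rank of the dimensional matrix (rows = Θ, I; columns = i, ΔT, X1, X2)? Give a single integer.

2

Dimensional matrix (Θ×I by i×ΔT×X1×X2):
  Θ: [ 0  1  0 -2]
  I: [ 1  0 -1 -1]
RREF → pivots at {i,ΔT} ⇒ r = 2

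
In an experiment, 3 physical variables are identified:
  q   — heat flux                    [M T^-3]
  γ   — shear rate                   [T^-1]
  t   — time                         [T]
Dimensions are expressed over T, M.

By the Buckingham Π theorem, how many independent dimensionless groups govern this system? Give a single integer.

1

Dimensional matrix (T×M by q×γ×t):
  T: [-3 -1  1]
  M: [ 1  0  0]
Echelon form has 2 nonzero rows (pivots: q,γ)
n=3, r=2 ⇒ 1 dimensionless group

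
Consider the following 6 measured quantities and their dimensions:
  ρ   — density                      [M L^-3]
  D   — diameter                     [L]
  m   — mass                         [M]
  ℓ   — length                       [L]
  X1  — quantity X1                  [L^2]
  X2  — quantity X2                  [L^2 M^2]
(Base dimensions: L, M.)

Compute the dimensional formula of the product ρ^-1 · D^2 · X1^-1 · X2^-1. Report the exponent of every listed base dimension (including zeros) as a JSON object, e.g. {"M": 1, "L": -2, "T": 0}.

Dimensional matrix (L×M by ρ×D×m×ℓ×X1×X2):
  L: [-3  1  0  1  2  2]
  M: [ 1  0  1  0  0  2]
  [L]: (-1)·-3+(2)·1+(-1)·2+(-1)·2 = 1
  [M]: (-1)·1+(2)·0+(-1)·0+(-1)·2 = -3
⇒ L M^-3

{"L": 1, "M": -3}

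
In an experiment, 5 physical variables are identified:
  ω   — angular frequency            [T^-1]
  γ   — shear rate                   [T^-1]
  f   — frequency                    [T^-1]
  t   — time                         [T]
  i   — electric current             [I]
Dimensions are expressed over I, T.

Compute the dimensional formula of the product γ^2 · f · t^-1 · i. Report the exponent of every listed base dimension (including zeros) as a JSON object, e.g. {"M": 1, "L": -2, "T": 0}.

Exponent matrix [I,T] × [ω,γ,f,t,i]:
  I: [ 0  0  0  0  1]
  T: [-1 -1 -1  1  0]
  [I]: (2)·0+(1)·0+(-1)·0+(1)·1 = 1
  [T]: (2)·-1+(1)·-1+(-1)·1+(1)·0 = -4
⇒ I T^-4

{"I": 1, "T": -4}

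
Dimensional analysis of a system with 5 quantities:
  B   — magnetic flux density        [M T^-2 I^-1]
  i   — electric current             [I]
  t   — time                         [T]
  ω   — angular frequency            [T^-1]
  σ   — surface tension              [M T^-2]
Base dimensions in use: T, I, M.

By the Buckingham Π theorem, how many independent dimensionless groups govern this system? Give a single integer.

2

Dimensional matrix (T×I×M by B×i×t×ω×σ):
  T: [-2  0  1 -1 -2]
  I: [-1  1  0  0  0]
  M: [ 1  0  0  0  1]
Row reduction gives pivot columns B,i,t; rank = 3
Π count = n − r = 5 − 3 = 2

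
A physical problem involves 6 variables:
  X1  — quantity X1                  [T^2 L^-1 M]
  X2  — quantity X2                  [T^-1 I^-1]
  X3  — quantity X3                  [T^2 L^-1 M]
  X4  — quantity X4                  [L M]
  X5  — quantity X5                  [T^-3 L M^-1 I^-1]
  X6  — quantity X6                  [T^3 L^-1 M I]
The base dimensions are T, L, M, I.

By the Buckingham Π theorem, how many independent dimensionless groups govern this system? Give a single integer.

Dimensional matrix (T×L×M×I by X1×X2×X3×X4×X5×X6):
  T: [ 2 -1  2  0 -3  3]
  L: [-1  0 -1  1  1 -1]
  M: [ 1  0  1  1 -1  1]
  I: [ 0 -1  0  0 -1  1]
RREF → pivots at {X1,X2,X4} ⇒ r = 3
6 vars − rank 3 = 3 Π groups

3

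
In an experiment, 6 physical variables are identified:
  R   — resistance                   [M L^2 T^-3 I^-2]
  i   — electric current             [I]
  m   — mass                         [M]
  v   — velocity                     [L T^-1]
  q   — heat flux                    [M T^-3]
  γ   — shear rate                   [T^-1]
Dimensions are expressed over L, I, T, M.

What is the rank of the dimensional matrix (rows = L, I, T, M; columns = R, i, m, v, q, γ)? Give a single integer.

4

Dimensional matrix (L×I×T×M by R×i×m×v×q×γ):
  L: [ 2  0  0  1  0  0]
  I: [-2  1  0  0  0  0]
  T: [-3  0  0 -1 -3 -1]
  M: [ 1  0  1  0  1  0]
Echelon form has 4 nonzero rows (pivots: R,i,m,v)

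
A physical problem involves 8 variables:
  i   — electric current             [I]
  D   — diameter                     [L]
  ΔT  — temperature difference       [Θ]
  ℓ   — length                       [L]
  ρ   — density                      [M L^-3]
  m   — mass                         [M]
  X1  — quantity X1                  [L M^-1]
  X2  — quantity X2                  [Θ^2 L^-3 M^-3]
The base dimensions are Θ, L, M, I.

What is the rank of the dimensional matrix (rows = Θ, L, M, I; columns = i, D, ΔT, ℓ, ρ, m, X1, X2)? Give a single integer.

Dimensional matrix (Θ×L×M×I by i×D×ΔT×ℓ×ρ×m×X1×X2):
  Θ: [ 0  0  1  0  0  0  0  2]
  L: [ 0  1  0  1 -3  0  1 -3]
  M: [ 0  0  0  0  1  1 -1 -3]
  I: [ 1  0  0  0  0  0  0  0]
Echelon form has 4 nonzero rows (pivots: i,D,ΔT,ρ)

4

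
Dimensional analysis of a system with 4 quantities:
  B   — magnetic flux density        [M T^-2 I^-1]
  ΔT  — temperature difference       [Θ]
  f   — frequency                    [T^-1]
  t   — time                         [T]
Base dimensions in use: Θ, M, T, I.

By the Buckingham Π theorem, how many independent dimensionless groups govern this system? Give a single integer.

1

Exponent matrix [Θ,M,T,I] × [B,ΔT,f,t]:
  Θ: [ 0  1  0  0]
  M: [ 1  0  0  0]
  T: [-2  0 -1  1]
  I: [-1  0  0  0]
RREF → pivots at {B,ΔT,f} ⇒ r = 3
Π count = n − r = 4 − 3 = 1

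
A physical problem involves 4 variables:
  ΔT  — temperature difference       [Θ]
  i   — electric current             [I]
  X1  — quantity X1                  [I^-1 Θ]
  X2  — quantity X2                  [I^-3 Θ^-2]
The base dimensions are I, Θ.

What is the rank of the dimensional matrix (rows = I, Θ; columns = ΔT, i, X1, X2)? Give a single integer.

2

Exponent matrix [I,Θ] × [ΔT,i,X1,X2]:
  I: [ 0  1 -1 -3]
  Θ: [ 1  0  1 -2]
RREF → pivots at {ΔT,i} ⇒ r = 2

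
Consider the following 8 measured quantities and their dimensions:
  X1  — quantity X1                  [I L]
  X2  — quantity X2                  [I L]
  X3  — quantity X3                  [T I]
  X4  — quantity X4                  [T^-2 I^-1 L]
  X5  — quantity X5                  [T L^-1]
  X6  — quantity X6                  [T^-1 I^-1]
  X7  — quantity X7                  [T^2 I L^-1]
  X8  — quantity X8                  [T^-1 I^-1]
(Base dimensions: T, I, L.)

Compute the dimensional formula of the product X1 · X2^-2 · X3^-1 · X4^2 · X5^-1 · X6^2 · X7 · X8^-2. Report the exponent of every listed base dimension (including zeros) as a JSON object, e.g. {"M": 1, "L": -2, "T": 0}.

{"T": -4, "I": -3, "L": 1}

Exponent matrix [T,I,L] × [X1,X2,X3,X4,X5,X6,X7,X8]:
  T: [ 0  0  1 -2  1 -1  2 -1]
  I: [ 1  1  1 -1  0 -1  1 -1]
  L: [ 1  1  0  1 -1  0 -1  0]
  [T]: (1)·0+(-2)·0+(-1)·1+(2)·-2+(-1)·1+(2)·-1+(1)·2+(-2)·-1 = -4
  [I]: (1)·1+(-2)·1+(-1)·1+(2)·-1+(-1)·0+(2)·-1+(1)·1+(-2)·-1 = -3
  [L]: (1)·1+(-2)·1+(-1)·0+(2)·1+(-1)·-1+(2)·0+(1)·-1+(-2)·0 = 1
⇒ T^-4 I^-3 L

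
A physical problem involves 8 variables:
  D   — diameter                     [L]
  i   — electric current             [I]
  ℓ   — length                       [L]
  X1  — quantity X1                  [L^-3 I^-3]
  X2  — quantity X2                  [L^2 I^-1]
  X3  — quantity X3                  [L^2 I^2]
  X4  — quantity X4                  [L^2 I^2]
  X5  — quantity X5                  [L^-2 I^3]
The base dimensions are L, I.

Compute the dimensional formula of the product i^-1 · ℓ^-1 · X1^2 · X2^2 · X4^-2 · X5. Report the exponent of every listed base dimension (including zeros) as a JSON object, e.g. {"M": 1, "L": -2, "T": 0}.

Exponent matrix [L,I] × [D,i,ℓ,X1,X2,X3,X4,X5]:
  L: [ 1  0  1 -3  2  2  2 -2]
  I: [ 0  1  0 -3 -1  2  2  3]
  [L]: (-1)·0+(-1)·1+(2)·-3+(2)·2+(-2)·2+(1)·-2 = -9
  [I]: (-1)·1+(-1)·0+(2)·-3+(2)·-1+(-2)·2+(1)·3 = -10
⇒ L^-9 I^-10

{"L": -9, "I": -10}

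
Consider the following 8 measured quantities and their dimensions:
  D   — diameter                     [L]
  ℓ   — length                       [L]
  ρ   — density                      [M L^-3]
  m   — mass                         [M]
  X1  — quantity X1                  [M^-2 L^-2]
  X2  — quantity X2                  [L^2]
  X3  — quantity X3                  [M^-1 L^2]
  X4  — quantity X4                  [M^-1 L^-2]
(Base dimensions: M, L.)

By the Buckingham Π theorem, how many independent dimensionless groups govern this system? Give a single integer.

6

Exponent matrix [M,L] × [D,ℓ,ρ,m,X1,X2,X3,X4]:
  M: [ 0  0  1  1 -2  0 -1 -1]
  L: [ 1  1 -3  0 -2  2  2 -2]
RREF → pivots at {D,ρ} ⇒ r = 2
n=8, r=2 ⇒ 6 dimensionless groups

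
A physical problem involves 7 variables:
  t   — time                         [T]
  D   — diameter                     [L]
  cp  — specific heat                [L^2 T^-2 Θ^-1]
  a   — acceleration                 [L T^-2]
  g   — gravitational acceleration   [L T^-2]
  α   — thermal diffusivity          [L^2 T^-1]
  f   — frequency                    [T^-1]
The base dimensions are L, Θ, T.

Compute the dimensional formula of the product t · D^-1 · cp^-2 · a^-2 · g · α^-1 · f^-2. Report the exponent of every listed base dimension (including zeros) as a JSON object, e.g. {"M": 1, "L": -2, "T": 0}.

{"L": -8, "Θ": 2, "T": 10}

Write exponents as rows L,Θ,T / cols t,D,cp,a,g,α,f:
  L: [ 0  1  2  1  1  2  0]
  Θ: [ 0  0 -1  0  0  0  0]
  T: [ 1  0 -2 -2 -2 -1 -1]
  [L]: (1)·0+(-1)·1+(-2)·2+(-2)·1+(1)·1+(-1)·2+(-2)·0 = -8
  [Θ]: (1)·0+(-1)·0+(-2)·-1+(-2)·0+(1)·0+(-1)·0+(-2)·0 = 2
  [T]: (1)·1+(-1)·0+(-2)·-2+(-2)·-2+(1)·-2+(-1)·-1+(-2)·-1 = 10
⇒ L^-8 Θ^2 T^10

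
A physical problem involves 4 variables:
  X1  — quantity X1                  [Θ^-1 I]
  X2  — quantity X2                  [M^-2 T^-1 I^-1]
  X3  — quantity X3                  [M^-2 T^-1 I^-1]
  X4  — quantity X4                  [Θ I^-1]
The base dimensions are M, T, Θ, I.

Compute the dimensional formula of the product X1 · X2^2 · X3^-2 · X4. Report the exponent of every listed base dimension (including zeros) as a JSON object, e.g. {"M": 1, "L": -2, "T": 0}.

Write exponents as rows M,T,Θ,I / cols X1,X2,X3,X4:
  M: [ 0 -2 -2  0]
  T: [ 0 -1 -1  0]
  Θ: [-1  0  0  1]
  I: [ 1 -1 -1 -1]
  [M]: (1)·0+(2)·-2+(-2)·-2+(1)·0 = 0
  [T]: (1)·0+(2)·-1+(-2)·-1+(1)·0 = 0
  [Θ]: (1)·-1+(2)·0+(-2)·0+(1)·1 = 0
  [I]: (1)·1+(2)·-1+(-2)·-1+(1)·-1 = 0
⇒ 1 (dimensionless)

{"M": 0, "T": 0, "Θ": 0, "I": 0}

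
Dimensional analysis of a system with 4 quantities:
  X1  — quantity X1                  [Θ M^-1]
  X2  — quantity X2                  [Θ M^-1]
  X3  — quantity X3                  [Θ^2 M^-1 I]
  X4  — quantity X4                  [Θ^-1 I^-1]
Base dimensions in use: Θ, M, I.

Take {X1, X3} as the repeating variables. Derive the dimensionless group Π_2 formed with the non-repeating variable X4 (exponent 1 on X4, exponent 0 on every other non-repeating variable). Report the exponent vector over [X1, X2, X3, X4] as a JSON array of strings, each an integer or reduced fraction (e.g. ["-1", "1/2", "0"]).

["-1", "0", "1", "1"]

Dimensional matrix (Θ×M×I by X1×X2×X3×X4):
  Θ: [ 1  1  2 -1]
  M: [-1 -1 -1  0]
  I: [ 0  0  1 -1]
Echelon form has 2 nonzero rows (pivots: X1,X3)
Repeat: X1,X3; free: X2,X4
RREF:
  r0: [   1    1    0    1]
  r1: [   0    0    1   -1]
  r2: [   0    0    0    0]
Fix exponent of X4 at 1, X2 at 0; solve each RREF row for its pivot's exponent:
  r0: exp(X1) + (1)·1 = 0 ⇒ exp(X1) = -1
  r1: exp(X3) + (-1)·1 = 0 ⇒ exp(X3) = 1
Π_2 = X1^-1 · X3 · X4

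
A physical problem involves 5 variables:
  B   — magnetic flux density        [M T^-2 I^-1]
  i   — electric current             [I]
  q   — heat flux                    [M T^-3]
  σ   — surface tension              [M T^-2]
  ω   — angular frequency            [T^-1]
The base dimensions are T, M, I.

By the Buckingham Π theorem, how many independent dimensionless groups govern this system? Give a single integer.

Write exponents as rows T,M,I / cols B,i,q,σ,ω:
  T: [-2  0 -3 -2 -1]
  M: [ 1  0  1  1  0]
  I: [-1  1  0  0  0]
Row reduction gives pivot columns B,i,q; rank = 3
5 vars − rank 3 = 2 Π groups

2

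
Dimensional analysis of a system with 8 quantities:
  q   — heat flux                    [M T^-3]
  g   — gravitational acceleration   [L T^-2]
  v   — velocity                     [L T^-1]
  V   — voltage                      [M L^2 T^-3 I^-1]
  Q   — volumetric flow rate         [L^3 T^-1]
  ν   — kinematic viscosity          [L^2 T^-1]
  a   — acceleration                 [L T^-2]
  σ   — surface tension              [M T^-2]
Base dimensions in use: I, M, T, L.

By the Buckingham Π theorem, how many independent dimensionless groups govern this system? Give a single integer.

Dimensional matrix (I×M×T×L by q×g×v×V×Q×ν×a×σ):
  I: [ 0  0  0 -1  0  0  0  0]
  M: [ 1  0  0  1  0  0  0  1]
  T: [-3 -2 -1 -3 -1 -1 -2 -2]
  L: [ 0  1  1  2  3  2  1  0]
Echelon form has 4 nonzero rows (pivots: q,g,v,V)
Π count = n − r = 8 − 4 = 4

4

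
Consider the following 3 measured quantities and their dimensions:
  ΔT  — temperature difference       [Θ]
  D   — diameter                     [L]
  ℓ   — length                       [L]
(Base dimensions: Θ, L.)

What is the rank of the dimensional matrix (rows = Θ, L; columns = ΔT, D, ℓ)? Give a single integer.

Dimensional matrix (Θ×L by ΔT×D×ℓ):
  Θ: [ 1  0  0]
  L: [ 0  1  1]
RREF → pivots at {ΔT,D} ⇒ r = 2

2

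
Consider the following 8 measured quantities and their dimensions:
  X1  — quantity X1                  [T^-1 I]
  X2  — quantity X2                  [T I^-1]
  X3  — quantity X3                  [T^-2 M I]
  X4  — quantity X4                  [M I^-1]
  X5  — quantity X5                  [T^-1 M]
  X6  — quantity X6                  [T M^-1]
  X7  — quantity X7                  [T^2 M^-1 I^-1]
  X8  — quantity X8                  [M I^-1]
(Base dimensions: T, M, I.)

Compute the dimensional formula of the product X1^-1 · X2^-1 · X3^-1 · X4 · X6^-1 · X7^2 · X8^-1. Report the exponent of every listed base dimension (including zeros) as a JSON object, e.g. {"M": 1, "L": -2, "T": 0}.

{"T": 5, "M": -2, "I": -3}

Dimensional matrix (T×M×I by X1×X2×X3×X4×X5×X6×X7×X8):
  T: [-1  1 -2  0 -1  1  2  0]
  M: [ 0  0  1  1  1 -1 -1  1]
  I: [ 1 -1  1 -1  0  0 -1 -1]
  [T]: (-1)·-1+(-1)·1+(-1)·-2+(1)·0+(-1)·1+(2)·2+(-1)·0 = 5
  [M]: (-1)·0+(-1)·0+(-1)·1+(1)·1+(-1)·-1+(2)·-1+(-1)·1 = -2
  [I]: (-1)·1+(-1)·-1+(-1)·1+(1)·-1+(-1)·0+(2)·-1+(-1)·-1 = -3
⇒ T^5 M^-2 I^-3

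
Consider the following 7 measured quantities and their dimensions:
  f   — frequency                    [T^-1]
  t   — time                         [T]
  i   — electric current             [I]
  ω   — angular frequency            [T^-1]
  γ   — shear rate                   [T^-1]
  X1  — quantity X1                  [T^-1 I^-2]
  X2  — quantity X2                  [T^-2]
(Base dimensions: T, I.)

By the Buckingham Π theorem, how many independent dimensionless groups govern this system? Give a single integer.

5

Write exponents as rows T,I / cols f,t,i,ω,γ,X1,X2:
  T: [-1  1  0 -1 -1 -1 -2]
  I: [ 0  0  1  0  0 -2  0]
Row reduction gives pivot columns f,i; rank = 2
Π count = n − r = 7 − 2 = 5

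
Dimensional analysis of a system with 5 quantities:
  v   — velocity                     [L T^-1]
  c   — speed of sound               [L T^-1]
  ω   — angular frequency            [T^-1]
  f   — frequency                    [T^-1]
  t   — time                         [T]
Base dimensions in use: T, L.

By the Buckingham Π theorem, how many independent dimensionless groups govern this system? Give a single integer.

Write exponents as rows T,L / cols v,c,ω,f,t:
  T: [-1 -1 -1 -1  1]
  L: [ 1  1  0  0  0]
Row reduction gives pivot columns v,ω; rank = 2
Π count = n − r = 5 − 2 = 3

3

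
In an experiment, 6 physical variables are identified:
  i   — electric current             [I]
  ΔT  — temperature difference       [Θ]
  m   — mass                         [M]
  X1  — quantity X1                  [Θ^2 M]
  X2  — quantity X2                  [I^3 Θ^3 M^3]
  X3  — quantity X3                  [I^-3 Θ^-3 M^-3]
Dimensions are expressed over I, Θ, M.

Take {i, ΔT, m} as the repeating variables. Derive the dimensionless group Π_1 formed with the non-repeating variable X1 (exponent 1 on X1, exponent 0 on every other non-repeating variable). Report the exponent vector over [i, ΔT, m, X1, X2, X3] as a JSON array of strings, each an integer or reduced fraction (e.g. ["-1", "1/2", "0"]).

["0", "-2", "-1", "1", "0", "0"]

Dimensional matrix (I×Θ×M by i×ΔT×m×X1×X2×X3):
  I: [ 1  0  0  0  3 -3]
  Θ: [ 0  1  0  2  3 -3]
  M: [ 0  0  1  1  3 -3]
Echelon form has 3 nonzero rows (pivots: i,ΔT,m)
Repeat: i,ΔT,m; free: X1,X2,X3
RREF:
  r0: [   1    0    0    0    3   -3]
  r1: [   0    1    0    2    3   -3]
  r2: [   0    0    1    1    3   -3]
Fix exponent of X1 at 1, X2 at 0, X3 at 0; solve each RREF row for its pivot's exponent:
  r0: exp(i) + (0)·1 = 0 ⇒ exp(i) = 0
  r1: exp(ΔT) + (2)·1 = 0 ⇒ exp(ΔT) = -2
  r2: exp(m) + (1)·1 = 0 ⇒ exp(m) = -1
Π_1 = ΔT^-2 · m^-1 · X1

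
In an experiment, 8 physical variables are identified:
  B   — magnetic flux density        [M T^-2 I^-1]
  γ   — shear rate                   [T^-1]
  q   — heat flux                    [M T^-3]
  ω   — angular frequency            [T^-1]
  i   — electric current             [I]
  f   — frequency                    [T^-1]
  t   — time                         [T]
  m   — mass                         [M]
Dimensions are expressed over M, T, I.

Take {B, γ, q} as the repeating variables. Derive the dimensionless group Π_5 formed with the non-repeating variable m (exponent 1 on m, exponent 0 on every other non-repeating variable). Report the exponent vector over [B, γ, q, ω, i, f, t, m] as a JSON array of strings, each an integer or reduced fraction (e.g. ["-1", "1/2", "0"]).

["0", "3", "-1", "0", "0", "0", "0", "1"]

Dimensional matrix (M×T×I by B×γ×q×ω×i×f×t×m):
  M: [ 1  0  1  0  0  0  0  1]
  T: [-2 -1 -3 -1  0 -1  1  0]
  I: [-1  0  0  0  1  0  0  0]
Echelon form has 3 nonzero rows (pivots: B,γ,q)
Pivot set = {B,γ,q}, free = {ω,i,f,t,m}
RREF:
  r0: [   1    0    0    0   -1    0    0    0]
  r1: [   0    1    0    1   -1    1   -1   -3]
  r2: [   0    0    1    0    1    0    0    1]
Fix exponent of m at 1, ω at 0, i at 0, f at 0, t at 0; solve each RREF row for its pivot's exponent:
  r0: exp(B) + (0)·1 = 0 ⇒ exp(B) = 0
  r1: exp(γ) + (-3)·1 = 0 ⇒ exp(γ) = 3
  r2: exp(q) + (1)·1 = 0 ⇒ exp(q) = -1
Π_5 = γ^3 · q^-1 · m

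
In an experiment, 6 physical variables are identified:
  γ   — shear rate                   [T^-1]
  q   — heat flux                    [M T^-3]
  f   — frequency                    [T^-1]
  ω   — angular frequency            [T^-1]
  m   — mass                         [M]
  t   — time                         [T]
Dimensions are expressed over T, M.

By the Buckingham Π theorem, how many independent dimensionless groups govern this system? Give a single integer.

4

Dimensional matrix (T×M by γ×q×f×ω×m×t):
  T: [-1 -3 -1 -1  0  1]
  M: [ 0  1  0  0  1  0]
Row reduction gives pivot columns γ,q; rank = 2
6 vars − rank 2 = 4 Π groups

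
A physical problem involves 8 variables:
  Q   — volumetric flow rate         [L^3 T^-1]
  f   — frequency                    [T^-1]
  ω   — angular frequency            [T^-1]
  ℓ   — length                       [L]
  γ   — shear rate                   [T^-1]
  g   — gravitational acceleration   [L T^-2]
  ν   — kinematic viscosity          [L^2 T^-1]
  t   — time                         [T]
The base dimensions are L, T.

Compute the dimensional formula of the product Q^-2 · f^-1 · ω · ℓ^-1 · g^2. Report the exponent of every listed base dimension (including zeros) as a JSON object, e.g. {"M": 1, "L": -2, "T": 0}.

{"L": -5, "T": -2}

Exponent matrix [L,T] × [Q,f,ω,ℓ,γ,g,ν,t]:
  L: [ 3  0  0  1  0  1  2  0]
  T: [-1 -1 -1  0 -1 -2 -1  1]
  [L]: (-2)·3+(-1)·0+(1)·0+(-1)·1+(2)·1 = -5
  [T]: (-2)·-1+(-1)·-1+(1)·-1+(-1)·0+(2)·-2 = -2
⇒ L^-5 T^-2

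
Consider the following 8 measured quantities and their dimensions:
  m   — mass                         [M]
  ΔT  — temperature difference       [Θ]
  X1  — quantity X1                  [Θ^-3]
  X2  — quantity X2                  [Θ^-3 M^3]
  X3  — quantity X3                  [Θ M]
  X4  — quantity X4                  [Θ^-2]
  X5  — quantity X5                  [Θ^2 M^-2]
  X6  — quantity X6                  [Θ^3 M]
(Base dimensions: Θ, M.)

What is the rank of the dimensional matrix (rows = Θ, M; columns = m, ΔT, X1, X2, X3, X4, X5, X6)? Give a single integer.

Exponent matrix [Θ,M] × [m,ΔT,X1,X2,X3,X4,X5,X6]:
  Θ: [ 0  1 -3 -3  1 -2  2  3]
  M: [ 1  0  0  3  1  0 -2  1]
Echelon form has 2 nonzero rows (pivots: m,ΔT)

2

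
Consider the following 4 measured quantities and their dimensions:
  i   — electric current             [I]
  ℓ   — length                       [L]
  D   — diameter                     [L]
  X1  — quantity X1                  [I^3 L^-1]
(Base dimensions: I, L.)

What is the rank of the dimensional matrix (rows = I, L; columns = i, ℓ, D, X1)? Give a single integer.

Exponent matrix [I,L] × [i,ℓ,D,X1]:
  I: [ 1  0  0  3]
  L: [ 0  1  1 -1]
Echelon form has 2 nonzero rows (pivots: i,ℓ)

2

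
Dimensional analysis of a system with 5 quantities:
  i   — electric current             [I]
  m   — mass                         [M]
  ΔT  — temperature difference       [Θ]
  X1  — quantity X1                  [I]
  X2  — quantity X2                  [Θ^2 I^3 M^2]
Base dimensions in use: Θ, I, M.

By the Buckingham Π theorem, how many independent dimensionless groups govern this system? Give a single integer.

Exponent matrix [Θ,I,M] × [i,m,ΔT,X1,X2]:
  Θ: [ 0  0  1  0  2]
  I: [ 1  0  0  1  3]
  M: [ 0  1  0  0  2]
Row reduction gives pivot columns i,m,ΔT; rank = 3
Π count = n − r = 5 − 3 = 2

2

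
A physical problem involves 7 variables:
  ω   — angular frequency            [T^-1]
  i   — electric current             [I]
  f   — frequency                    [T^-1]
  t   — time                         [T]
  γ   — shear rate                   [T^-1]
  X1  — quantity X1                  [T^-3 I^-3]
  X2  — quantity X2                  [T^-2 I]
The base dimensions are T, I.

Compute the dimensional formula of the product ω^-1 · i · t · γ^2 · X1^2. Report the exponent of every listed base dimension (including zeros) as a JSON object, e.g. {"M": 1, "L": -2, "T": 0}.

Dimensional matrix (T×I by ω×i×f×t×γ×X1×X2):
  T: [-1  0 -1  1 -1 -3 -2]
  I: [ 0  1  0  0  0 -3  1]
  [T]: (-1)·-1+(1)·0+(1)·1+(2)·-1+(2)·-3 = -6
  [I]: (-1)·0+(1)·1+(1)·0+(2)·0+(2)·-3 = -5
⇒ T^-6 I^-5

{"T": -6, "I": -5}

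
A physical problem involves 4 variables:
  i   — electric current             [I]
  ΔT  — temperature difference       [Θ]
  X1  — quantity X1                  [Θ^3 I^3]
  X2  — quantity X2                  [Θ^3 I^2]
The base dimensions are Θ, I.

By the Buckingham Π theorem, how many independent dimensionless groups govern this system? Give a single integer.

Exponent matrix [Θ,I] × [i,ΔT,X1,X2]:
  Θ: [ 0  1  3  3]
  I: [ 1  0  3  2]
Echelon form has 2 nonzero rows (pivots: i,ΔT)
Π count = n − r = 4 − 2 = 2

2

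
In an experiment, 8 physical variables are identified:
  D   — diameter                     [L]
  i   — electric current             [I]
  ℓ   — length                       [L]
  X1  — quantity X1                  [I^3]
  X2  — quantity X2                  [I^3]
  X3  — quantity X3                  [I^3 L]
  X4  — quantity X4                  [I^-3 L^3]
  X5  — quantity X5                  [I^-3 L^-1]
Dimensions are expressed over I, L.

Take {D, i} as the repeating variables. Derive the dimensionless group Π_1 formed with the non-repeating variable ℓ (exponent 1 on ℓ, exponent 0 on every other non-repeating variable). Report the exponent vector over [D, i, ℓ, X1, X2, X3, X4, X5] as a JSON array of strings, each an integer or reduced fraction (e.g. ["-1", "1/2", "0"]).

Dimensional matrix (I×L by D×i×ℓ×X1×X2×X3×X4×X5):
  I: [ 0  1  0  3  3  3 -3 -3]
  L: [ 1  0  1  0  0  1  3 -1]
Echelon form has 2 nonzero rows (pivots: D,i)
Repeat: D,i; free: ℓ,X1,X2,X3,X4,X5
RREF:
  r0: [   1    0    1    0    0    1    3   -1]
  r1: [   0    1    0    3    3    3   -3   -3]
Fix exponent of ℓ at 1, X1 at 0, X2 at 0, X3 at 0, X4 at 0, X5 at 0; solve each RREF row for its pivot's exponent:
  r0: exp(D) + (1)·1 = 0 ⇒ exp(D) = -1
  r1: exp(i) + (0)·1 = 0 ⇒ exp(i) = 0
Π_1 = D^-1 · ℓ

["-1", "0", "1", "0", "0", "0", "0", "0"]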